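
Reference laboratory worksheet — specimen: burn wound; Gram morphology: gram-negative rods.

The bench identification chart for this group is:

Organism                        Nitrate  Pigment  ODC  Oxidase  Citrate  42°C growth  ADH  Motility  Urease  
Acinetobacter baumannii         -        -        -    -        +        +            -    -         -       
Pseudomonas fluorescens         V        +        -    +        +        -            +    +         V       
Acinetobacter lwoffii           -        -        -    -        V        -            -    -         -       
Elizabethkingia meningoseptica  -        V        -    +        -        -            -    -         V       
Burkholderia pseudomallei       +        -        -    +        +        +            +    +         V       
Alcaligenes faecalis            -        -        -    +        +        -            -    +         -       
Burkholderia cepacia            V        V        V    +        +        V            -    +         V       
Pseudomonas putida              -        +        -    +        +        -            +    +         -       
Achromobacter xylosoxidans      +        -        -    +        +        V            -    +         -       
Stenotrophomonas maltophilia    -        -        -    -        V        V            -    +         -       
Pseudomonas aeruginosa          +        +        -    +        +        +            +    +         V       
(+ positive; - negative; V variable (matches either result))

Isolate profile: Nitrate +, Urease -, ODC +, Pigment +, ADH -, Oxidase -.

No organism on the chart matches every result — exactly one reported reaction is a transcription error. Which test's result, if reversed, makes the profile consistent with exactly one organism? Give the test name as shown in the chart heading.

Oxidase

As reported, no row in the chart matches all 6 reactions.
Reversing Pigment → still no organism matches.
Reversing ADH → still no organism matches.
Reversing Oxidase (to +) → unique match: Burkholderia cepacia.
Reversing Nitrate → still no organism matches.
Reversing Urease → still no organism matches.
Reversing ODC → still no organism matches.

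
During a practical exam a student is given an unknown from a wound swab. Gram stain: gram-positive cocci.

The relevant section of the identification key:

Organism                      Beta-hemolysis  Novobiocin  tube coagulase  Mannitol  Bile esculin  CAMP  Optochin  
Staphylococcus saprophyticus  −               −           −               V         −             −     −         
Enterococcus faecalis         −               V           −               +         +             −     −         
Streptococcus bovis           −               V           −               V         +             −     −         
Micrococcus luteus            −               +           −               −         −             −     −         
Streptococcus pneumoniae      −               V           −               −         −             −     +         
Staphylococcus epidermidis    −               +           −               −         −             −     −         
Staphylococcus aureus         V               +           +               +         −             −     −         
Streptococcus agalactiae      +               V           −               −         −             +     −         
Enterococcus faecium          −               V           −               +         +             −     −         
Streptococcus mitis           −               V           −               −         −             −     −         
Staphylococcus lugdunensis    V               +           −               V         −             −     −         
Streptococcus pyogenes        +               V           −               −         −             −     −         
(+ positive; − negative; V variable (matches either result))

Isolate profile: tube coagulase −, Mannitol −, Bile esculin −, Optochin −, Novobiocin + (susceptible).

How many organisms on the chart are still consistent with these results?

tube coagulase −: excludes Staphylococcus aureus — 11 left.
Mannitol −: excludes Enterococcus faecalis, Enterococcus faecium — 9 left.
Novobiocin +: excludes Staphylococcus saprophyticus — 8 left.
Optochin −: excludes Streptococcus pneumoniae — 7 left.
Bile esculin −: excludes Streptococcus bovis — 6 left.
Still consistent: Micrococcus luteus, Staphylococcus epidermidis, Staphylococcus lugdunensis, Streptococcus agalactiae, Streptococcus mitis, Streptococcus pyogenes.

6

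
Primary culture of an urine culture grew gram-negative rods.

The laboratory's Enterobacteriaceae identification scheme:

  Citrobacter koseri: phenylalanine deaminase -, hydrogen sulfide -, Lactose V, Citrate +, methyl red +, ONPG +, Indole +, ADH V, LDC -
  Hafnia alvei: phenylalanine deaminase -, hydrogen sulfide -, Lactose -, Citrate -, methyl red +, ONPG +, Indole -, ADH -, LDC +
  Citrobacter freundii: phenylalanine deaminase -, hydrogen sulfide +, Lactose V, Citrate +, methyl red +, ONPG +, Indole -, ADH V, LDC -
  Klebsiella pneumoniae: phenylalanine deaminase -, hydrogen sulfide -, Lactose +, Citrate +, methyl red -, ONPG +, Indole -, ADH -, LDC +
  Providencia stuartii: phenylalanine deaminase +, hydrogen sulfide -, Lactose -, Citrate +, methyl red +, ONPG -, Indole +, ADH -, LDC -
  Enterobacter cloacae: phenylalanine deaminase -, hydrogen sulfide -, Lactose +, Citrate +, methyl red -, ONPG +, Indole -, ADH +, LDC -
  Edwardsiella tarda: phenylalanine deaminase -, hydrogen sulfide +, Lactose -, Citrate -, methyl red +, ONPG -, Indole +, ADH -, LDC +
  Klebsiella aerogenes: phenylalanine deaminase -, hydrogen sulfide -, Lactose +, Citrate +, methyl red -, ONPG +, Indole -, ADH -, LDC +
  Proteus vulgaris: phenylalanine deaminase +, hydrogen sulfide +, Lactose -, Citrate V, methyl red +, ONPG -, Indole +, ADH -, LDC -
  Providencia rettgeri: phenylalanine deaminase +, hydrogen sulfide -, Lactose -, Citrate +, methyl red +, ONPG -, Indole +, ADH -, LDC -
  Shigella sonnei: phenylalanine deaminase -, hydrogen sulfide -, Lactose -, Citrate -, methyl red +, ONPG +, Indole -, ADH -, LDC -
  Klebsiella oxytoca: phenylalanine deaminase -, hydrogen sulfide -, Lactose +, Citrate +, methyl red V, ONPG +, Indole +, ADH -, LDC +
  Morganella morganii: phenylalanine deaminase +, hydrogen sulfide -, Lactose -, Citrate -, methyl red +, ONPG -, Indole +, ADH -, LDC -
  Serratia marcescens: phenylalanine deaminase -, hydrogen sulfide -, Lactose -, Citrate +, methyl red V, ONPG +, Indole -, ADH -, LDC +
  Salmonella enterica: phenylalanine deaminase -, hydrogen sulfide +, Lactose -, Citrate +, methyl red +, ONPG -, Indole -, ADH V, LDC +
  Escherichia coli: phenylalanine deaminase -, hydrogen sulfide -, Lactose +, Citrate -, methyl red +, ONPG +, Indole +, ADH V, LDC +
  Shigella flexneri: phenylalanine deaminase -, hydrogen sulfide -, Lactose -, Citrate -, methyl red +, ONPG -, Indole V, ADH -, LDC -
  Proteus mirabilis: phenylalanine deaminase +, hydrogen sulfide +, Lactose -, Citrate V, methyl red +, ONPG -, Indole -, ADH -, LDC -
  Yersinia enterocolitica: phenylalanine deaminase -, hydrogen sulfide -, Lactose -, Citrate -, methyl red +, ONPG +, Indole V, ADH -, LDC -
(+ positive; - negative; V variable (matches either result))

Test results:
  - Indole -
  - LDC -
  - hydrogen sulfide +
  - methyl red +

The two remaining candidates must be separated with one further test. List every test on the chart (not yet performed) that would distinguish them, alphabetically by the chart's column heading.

LDC -: excludes 8 organisms — 11 left.
methyl red +: excludes Enterobacter cloacae — 10 left.
Indole -: excludes 5 organisms — 5 left.
hydrogen sulfide +: excludes Shigella sonnei, Shigella flexneri, Yersinia enterocolitica — 2 left.
Two candidates remain: Citrobacter freundii and Proteus mirabilis.
  phenylalanine deaminase: Citrobacter freundii -, Proteus mirabilis + — discriminates.
  Lactose: V vs - — variable for at least one, does not separate.
  Citrate: + vs V — variable for at least one, does not separate.
  ONPG: Citrobacter freundii +, Proteus mirabilis - — discriminates.
  ADH: V vs - — variable for at least one, does not separate.

ONPG, phenylalanine deaminase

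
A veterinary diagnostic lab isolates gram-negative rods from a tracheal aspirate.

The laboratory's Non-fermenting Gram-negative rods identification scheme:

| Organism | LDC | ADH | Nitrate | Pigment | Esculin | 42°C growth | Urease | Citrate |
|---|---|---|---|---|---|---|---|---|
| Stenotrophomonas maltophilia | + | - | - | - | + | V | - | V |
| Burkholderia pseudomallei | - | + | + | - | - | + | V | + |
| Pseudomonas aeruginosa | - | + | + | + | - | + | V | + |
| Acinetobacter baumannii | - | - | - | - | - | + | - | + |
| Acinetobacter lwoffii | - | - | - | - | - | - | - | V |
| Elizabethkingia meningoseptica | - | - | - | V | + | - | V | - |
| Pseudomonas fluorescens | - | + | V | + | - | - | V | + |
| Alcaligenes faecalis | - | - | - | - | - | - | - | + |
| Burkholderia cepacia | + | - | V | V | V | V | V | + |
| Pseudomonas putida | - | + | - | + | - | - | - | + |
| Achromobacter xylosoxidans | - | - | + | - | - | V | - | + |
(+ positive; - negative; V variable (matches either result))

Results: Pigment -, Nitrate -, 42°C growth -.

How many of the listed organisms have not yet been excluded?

5

Nitrate -: excludes Burkholderia pseudomallei, Pseudomonas aeruginosa, Achromobacter xylosoxidans — 8 left.
42°C growth -: excludes Acinetobacter baumannii — 7 left.
Pigment -: excludes Pseudomonas fluorescens, Pseudomonas putida — 5 left.
Still consistent: Acinetobacter lwoffii, Alcaligenes faecalis, Burkholderia cepacia, Elizabethkingia meningoseptica, Stenotrophomonas maltophilia.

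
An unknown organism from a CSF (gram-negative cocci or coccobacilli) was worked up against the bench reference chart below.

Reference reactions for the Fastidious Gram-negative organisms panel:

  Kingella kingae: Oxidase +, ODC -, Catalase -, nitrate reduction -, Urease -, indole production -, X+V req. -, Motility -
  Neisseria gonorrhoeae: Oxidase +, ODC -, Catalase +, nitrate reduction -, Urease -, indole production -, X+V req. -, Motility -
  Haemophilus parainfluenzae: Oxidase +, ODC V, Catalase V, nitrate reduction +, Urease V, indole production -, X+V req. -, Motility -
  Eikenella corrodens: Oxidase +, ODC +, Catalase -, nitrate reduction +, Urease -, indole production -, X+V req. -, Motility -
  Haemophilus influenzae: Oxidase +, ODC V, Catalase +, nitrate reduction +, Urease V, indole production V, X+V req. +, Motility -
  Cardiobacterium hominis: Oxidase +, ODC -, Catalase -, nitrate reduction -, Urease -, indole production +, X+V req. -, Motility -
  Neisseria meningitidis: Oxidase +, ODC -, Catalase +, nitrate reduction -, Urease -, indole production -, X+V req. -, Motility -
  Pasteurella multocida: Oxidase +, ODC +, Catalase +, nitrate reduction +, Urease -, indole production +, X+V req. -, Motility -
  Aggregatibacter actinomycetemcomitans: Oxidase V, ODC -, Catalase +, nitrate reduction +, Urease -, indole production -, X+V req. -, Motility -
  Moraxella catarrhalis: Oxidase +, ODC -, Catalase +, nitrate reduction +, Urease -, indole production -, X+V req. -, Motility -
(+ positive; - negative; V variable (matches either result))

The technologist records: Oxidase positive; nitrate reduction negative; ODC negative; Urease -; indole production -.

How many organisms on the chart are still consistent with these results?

3

indole production -: excludes Cardiobacterium hominis, Pasteurella multocida — 8 left.
ODC -: excludes Eikenella corrodens — 7 left.
Oxidase +: all 7 remaining candidates are consistent.
Urease -: all 7 remaining candidates are consistent.
nitrate reduction -: excludes Haemophilus parainfluenzae, Haemophilus influenzae, Aggregatibacter actinomycetemcomitans, Moraxella catarrhalis — 3 left.
Still consistent: Kingella kingae, Neisseria gonorrhoeae, Neisseria meningitidis.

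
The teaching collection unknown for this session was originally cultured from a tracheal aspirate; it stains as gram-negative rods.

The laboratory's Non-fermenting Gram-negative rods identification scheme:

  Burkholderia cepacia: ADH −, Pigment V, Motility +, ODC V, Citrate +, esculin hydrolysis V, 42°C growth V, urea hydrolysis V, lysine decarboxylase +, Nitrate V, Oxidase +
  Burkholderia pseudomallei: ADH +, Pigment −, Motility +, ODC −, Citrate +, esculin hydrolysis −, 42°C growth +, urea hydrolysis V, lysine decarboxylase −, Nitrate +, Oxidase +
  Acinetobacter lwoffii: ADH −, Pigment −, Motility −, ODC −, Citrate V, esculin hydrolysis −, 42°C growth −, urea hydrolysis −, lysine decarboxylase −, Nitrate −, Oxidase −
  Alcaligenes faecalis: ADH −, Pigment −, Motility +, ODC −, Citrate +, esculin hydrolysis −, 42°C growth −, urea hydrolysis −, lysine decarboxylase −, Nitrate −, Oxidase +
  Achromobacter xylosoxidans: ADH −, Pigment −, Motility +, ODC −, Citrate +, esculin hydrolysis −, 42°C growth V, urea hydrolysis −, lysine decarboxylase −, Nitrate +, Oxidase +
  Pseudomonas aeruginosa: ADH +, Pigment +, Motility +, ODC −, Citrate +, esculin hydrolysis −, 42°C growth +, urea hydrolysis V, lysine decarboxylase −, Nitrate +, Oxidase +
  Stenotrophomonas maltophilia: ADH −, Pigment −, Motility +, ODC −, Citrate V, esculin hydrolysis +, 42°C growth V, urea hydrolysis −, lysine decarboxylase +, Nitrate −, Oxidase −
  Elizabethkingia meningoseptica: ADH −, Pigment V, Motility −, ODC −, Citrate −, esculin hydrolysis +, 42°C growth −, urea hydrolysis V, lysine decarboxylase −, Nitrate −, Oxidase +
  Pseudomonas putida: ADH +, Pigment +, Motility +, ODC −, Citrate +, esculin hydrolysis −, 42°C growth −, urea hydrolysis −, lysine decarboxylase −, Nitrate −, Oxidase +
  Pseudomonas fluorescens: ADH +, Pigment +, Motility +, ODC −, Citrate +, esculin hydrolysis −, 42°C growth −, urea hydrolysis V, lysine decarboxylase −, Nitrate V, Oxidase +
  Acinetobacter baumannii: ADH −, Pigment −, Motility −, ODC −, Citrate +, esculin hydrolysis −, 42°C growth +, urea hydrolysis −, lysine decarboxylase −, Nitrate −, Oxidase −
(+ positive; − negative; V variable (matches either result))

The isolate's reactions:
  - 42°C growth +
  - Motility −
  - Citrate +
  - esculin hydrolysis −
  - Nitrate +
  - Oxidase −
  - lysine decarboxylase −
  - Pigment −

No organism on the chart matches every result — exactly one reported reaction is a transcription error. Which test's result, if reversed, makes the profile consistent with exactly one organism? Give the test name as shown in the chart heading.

As reported, no row in the chart matches all 8 reactions.
Reversing Citrate → still no organism matches.
Reversing lysine decarboxylase → still no organism matches.
Reversing esculin hydrolysis → still no organism matches.
Reversing Nitrate (to −) → unique match: Acinetobacter baumannii.
Reversing Pigment → still no organism matches.
Reversing Motility → still no organism matches.
Reversing Oxidase → still no organism matches.
Reversing 42°C growth → still no organism matches.

Nitrate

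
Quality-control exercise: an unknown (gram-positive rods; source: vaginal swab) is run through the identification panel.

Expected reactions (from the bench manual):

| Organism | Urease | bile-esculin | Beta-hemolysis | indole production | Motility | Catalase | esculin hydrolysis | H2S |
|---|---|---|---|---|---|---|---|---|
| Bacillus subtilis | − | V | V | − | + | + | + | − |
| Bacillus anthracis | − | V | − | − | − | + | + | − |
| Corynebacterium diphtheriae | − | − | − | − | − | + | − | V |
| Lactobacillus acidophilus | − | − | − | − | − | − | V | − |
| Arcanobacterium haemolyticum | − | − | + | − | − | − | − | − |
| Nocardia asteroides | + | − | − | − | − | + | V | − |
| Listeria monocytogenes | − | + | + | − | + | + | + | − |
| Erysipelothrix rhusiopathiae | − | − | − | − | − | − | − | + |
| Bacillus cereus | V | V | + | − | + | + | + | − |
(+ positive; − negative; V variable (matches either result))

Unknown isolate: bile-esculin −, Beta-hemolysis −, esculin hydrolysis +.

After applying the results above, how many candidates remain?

bile-esculin −: excludes Listeria monocytogenes — 8 left.
esculin hydrolysis +: excludes Corynebacterium diphtheriae, Arcanobacterium haemolyticum, Erysipelothrix rhusiopathiae — 5 left.
Beta-hemolysis −: excludes Bacillus cereus — 4 left.
Still consistent: Bacillus anthracis, Bacillus subtilis, Lactobacillus acidophilus, Nocardia asteroides.

4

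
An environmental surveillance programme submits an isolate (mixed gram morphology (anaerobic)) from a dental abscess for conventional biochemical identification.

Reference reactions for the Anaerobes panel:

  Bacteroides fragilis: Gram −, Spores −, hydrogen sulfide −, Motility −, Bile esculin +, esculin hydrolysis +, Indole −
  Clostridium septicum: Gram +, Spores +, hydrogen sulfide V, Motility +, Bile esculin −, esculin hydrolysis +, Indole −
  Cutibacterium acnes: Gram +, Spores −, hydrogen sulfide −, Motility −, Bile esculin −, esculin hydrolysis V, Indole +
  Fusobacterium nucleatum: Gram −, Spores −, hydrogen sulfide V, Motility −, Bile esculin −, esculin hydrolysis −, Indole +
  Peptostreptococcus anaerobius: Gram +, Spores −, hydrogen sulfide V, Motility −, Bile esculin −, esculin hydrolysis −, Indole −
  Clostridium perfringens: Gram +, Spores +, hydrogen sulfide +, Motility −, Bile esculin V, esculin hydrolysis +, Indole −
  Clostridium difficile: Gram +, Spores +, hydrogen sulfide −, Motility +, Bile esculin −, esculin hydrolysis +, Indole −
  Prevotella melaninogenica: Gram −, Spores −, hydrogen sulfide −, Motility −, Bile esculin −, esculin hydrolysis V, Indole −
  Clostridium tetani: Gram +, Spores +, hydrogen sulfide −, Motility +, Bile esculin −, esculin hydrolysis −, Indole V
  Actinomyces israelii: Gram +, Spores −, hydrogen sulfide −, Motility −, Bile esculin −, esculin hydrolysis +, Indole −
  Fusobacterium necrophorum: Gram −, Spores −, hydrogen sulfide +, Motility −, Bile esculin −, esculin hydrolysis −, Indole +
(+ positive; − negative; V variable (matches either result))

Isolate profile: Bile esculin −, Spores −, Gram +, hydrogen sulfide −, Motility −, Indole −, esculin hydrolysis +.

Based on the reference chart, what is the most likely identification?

Actinomyces israelii

Bile esculin −: excludes Bacteroides fragilis — 10 left.
hydrogen sulfide −: excludes Clostridium perfringens, Fusobacterium necrophorum — 8 left.
Gram +: excludes Fusobacterium nucleatum, Prevotella melaninogenica — 6 left.
Motility −: excludes Clostridium septicum, Clostridium difficile, Clostridium tetani — 3 left.
Indole −: excludes Cutibacterium acnes — 2 left.
esculin hydrolysis +: excludes Peptostreptococcus anaerobius — 1 left.
Spores −: the one remaining candidate is consistent.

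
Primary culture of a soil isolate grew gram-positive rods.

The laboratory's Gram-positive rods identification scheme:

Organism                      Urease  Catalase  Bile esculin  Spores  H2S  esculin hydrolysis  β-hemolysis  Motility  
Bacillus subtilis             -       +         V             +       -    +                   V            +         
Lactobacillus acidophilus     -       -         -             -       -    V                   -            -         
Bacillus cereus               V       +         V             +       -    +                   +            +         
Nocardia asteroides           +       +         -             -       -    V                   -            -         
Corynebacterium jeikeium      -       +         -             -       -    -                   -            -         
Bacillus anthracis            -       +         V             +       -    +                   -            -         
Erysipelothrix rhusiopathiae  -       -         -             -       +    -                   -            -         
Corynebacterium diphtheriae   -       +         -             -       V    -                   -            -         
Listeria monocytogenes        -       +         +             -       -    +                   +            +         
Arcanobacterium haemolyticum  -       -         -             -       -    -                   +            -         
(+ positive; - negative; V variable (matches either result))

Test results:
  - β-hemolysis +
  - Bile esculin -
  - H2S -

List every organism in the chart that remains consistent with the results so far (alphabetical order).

β-hemolysis +: excludes 6 organisms — 4 left.
Bile esculin -: excludes Listeria monocytogenes — 3 left.
H2S -: all 3 remaining candidates are consistent.

Arcanobacterium haemolyticum, Bacillus cereus, Bacillus subtilis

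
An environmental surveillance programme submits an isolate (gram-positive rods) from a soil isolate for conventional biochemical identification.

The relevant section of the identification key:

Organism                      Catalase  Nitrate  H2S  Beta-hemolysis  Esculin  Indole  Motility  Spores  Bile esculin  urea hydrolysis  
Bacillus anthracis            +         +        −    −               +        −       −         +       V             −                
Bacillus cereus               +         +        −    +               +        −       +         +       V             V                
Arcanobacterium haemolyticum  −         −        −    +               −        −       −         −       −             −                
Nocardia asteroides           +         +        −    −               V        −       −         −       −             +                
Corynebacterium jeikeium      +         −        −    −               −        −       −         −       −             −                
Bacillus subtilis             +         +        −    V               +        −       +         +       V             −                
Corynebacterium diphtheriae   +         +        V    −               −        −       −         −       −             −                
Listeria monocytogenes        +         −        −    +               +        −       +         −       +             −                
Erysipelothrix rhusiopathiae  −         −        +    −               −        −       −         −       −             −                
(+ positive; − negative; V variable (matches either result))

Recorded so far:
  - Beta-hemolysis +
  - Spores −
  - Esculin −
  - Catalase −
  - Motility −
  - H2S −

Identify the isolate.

Beta-hemolysis +: excludes 5 organisms — 4 left.
Motility −: excludes Bacillus cereus, Bacillus subtilis, Listeria monocytogenes — 1 left.
H2S −: the one remaining candidate is consistent.
Catalase −: the one remaining candidate is consistent.
Esculin −: the one remaining candidate is consistent.
Spores −: the one remaining candidate is consistent.

Arcanobacterium haemolyticum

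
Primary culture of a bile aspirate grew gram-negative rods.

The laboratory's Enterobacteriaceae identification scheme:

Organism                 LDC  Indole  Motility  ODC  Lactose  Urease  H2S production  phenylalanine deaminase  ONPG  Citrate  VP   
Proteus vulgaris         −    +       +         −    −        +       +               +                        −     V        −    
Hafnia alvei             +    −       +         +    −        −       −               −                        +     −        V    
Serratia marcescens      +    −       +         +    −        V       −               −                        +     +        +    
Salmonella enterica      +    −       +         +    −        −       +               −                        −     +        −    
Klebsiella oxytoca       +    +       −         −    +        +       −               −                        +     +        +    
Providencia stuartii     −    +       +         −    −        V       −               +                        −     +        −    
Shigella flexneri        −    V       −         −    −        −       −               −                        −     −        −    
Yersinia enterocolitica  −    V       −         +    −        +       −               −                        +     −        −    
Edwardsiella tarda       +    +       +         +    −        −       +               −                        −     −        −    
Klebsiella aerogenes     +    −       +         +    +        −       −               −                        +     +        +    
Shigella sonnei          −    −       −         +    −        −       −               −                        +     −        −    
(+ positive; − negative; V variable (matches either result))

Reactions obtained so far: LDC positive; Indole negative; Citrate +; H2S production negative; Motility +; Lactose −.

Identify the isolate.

Serratia marcescens

Motility +: excludes Klebsiella oxytoca, Shigella flexneri, Yersinia enterocolitica, Shigella sonnei — 7 left.
Citrate +: excludes Hafnia alvei, Edwardsiella tarda — 5 left.
H2S production −: excludes Proteus vulgaris, Salmonella enterica — 3 left.
Indole −: excludes Providencia stuartii — 2 left.
Lactose −: excludes Klebsiella aerogenes — 1 left.
LDC +: the one remaining candidate is consistent.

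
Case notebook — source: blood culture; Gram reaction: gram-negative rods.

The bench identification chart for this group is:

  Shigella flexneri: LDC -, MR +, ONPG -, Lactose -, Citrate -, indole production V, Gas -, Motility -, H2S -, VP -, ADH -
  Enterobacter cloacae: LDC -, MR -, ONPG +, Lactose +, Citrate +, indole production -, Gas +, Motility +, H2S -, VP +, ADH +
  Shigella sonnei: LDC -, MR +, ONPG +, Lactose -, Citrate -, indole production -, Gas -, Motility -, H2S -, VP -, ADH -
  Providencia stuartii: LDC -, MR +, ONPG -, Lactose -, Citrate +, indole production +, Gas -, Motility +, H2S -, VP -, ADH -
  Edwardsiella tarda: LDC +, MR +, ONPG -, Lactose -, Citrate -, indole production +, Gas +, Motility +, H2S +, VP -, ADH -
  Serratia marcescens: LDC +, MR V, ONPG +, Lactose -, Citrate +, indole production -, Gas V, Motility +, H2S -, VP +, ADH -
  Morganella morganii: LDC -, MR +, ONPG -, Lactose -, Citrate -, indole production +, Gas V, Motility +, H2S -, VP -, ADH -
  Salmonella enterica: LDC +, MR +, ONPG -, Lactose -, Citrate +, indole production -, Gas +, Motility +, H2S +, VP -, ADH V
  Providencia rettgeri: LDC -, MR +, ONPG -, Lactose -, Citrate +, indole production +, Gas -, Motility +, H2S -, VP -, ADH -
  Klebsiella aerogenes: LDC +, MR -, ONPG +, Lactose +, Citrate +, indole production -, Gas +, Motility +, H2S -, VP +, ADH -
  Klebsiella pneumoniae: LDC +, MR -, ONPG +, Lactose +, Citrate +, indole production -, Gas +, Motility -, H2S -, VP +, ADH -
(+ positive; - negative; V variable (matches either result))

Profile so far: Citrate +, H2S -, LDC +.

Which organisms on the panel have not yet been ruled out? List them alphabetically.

Klebsiella aerogenes, Klebsiella pneumoniae, Serratia marcescens

Citrate +: excludes Shigella flexneri, Shigella sonnei, Edwardsiella tarda, Morganella morganii — 7 left.
H2S -: excludes Salmonella enterica — 6 left.
LDC +: excludes Enterobacter cloacae, Providencia stuartii, Providencia rettgeri — 3 left.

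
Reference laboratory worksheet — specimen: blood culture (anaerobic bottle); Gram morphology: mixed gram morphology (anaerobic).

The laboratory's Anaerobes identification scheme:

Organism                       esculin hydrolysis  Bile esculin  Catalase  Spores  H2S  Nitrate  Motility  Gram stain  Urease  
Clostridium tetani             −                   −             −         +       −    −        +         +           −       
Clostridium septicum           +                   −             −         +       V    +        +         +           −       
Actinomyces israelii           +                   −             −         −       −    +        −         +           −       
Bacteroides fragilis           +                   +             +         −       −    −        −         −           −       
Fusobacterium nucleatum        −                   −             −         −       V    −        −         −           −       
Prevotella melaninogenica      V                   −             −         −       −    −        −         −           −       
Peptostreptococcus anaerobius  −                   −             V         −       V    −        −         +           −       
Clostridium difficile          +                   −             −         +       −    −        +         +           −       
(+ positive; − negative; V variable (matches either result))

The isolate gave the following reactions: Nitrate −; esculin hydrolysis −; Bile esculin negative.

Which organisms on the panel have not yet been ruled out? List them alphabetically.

Clostridium tetani, Fusobacterium nucleatum, Peptostreptococcus anaerobius, Prevotella melaninogenica

Nitrate −: excludes Clostridium septicum, Actinomyces israelii — 6 left.
esculin hydrolysis −: excludes Bacteroides fragilis, Clostridium difficile — 4 left.
Bile esculin −: all 4 remaining candidates are consistent.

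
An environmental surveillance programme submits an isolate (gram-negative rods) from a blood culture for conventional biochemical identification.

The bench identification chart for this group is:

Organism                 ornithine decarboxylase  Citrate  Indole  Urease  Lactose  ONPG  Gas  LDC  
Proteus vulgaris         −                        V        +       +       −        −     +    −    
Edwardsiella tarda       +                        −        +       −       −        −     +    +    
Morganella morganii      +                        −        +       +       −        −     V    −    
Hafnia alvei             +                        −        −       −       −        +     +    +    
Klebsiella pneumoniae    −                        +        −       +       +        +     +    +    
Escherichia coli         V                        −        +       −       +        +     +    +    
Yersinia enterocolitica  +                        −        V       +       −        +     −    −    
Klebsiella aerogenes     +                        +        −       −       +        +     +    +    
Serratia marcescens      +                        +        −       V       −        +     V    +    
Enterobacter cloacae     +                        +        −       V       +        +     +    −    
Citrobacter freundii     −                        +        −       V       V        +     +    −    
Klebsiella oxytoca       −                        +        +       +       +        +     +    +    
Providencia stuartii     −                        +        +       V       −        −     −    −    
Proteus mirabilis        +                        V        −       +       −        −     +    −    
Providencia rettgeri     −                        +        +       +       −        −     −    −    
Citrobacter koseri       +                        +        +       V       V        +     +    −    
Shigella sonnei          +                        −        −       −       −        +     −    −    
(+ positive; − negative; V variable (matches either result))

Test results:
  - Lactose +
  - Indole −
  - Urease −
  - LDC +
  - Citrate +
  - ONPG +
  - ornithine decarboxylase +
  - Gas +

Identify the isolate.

Citrate +: excludes 6 organisms — 11 left.
ONPG +: excludes Proteus vulgaris, Providencia stuartii, Proteus mirabilis, Providencia rettgeri — 7 left.
Lactose +: excludes Serratia marcescens — 6 left.
ornithine decarboxylase +: excludes Klebsiella pneumoniae, Citrobacter freundii, Klebsiella oxytoca — 3 left.
Gas +: all 3 remaining candidates are consistent.
Urease −: all 3 remaining candidates are consistent.
Indole −: excludes Citrobacter koseri — 2 left.
LDC +: excludes Enterobacter cloacae — 1 left.

Klebsiella aerogenes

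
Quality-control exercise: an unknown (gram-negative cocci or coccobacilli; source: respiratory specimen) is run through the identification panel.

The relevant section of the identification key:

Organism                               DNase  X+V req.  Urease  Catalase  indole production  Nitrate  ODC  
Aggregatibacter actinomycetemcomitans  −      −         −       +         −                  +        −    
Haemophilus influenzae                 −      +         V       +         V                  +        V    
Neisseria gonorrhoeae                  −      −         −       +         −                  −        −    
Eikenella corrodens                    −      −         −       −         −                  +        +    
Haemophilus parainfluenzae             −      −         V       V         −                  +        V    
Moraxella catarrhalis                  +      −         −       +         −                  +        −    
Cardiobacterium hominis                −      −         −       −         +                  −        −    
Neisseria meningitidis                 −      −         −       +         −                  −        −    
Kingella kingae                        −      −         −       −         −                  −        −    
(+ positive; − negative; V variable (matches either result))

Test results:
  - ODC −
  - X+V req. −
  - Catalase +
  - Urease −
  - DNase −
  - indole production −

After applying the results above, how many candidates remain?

4

Catalase +: excludes Eikenella corrodens, Cardiobacterium hominis, Kingella kingae — 6 left.
ODC −: all 6 remaining candidates are consistent.
Urease −: all 6 remaining candidates are consistent.
X+V req. −: excludes Haemophilus influenzae — 5 left.
DNase −: excludes Moraxella catarrhalis — 4 left.
indole production −: all 4 remaining candidates are consistent.
Still consistent: Aggregatibacter actinomycetemcomitans, Haemophilus parainfluenzae, Neisseria gonorrhoeae, Neisseria meningitidis.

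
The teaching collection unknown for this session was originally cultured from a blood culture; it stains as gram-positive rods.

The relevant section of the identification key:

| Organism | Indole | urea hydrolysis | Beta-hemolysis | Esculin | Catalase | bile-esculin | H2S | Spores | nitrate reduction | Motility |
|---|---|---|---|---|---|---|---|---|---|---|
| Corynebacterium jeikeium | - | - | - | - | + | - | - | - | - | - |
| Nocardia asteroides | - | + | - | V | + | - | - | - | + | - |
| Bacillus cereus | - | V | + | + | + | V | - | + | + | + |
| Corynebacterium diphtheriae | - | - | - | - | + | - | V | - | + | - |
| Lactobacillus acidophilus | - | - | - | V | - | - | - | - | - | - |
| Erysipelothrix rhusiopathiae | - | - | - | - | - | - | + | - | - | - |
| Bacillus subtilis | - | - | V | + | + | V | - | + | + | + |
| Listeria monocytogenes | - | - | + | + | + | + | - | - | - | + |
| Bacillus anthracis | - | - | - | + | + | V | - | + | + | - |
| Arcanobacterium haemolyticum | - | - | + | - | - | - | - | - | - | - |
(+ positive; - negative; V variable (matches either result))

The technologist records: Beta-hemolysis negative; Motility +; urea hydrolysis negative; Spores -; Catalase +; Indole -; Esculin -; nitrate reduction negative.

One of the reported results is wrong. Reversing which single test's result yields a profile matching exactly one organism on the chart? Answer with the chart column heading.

As reported, no row in the chart matches all 8 reactions.
Reversing Catalase → still no organism matches.
Reversing Motility (to -) → unique match: Corynebacterium jeikeium.
Reversing Spores → still no organism matches.
Reversing Indole → still no organism matches.
Reversing Esculin → still no organism matches.
Reversing urea hydrolysis → still no organism matches.
Reversing nitrate reduction → still no organism matches.
Reversing Beta-hemolysis → still no organism matches.

Motility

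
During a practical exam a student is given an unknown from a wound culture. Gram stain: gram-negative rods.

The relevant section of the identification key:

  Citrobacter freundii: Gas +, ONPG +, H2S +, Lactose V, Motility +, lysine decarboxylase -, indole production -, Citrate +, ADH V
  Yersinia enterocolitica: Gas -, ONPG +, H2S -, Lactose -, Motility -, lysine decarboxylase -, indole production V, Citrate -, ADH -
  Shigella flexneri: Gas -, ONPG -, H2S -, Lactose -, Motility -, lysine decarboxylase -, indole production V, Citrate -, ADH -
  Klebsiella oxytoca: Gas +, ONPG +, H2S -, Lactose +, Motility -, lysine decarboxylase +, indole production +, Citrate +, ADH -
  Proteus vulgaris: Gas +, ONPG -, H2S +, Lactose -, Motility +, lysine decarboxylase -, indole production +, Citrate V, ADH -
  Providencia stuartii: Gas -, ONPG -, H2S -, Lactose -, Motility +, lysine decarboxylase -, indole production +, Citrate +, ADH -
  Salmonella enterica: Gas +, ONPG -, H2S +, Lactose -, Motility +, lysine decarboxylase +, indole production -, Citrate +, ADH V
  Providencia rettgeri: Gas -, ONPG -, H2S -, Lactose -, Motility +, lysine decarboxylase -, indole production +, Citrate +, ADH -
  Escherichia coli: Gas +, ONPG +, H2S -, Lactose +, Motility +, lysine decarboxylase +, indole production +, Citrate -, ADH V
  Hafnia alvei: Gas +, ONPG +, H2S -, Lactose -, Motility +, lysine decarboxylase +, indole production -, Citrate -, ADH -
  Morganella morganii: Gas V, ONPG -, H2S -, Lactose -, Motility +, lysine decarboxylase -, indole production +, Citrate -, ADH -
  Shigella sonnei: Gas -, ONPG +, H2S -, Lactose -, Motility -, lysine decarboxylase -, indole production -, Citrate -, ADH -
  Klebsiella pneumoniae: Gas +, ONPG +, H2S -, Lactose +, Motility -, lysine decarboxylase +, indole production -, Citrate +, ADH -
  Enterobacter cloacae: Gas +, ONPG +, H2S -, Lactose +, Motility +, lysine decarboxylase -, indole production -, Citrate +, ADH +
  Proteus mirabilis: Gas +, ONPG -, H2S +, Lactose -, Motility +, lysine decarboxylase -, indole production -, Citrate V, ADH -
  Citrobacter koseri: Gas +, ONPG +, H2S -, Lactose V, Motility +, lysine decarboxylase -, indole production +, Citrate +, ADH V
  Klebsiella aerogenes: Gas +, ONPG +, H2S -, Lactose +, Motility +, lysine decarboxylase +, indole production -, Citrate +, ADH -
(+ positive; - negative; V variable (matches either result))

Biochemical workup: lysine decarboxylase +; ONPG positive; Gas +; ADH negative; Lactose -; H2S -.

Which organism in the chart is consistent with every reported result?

Hafnia alvei

lysine decarboxylase +: excludes 11 organisms — 6 left.
Gas +: all 6 remaining candidates are consistent.
Lactose -: excludes Klebsiella oxytoca, Escherichia coli, Klebsiella pneumoniae, Klebsiella aerogenes — 2 left.
ADH -: all 2 remaining candidates are consistent.
ONPG +: excludes Salmonella enterica — 1 left.
H2S -: the one remaining candidate is consistent.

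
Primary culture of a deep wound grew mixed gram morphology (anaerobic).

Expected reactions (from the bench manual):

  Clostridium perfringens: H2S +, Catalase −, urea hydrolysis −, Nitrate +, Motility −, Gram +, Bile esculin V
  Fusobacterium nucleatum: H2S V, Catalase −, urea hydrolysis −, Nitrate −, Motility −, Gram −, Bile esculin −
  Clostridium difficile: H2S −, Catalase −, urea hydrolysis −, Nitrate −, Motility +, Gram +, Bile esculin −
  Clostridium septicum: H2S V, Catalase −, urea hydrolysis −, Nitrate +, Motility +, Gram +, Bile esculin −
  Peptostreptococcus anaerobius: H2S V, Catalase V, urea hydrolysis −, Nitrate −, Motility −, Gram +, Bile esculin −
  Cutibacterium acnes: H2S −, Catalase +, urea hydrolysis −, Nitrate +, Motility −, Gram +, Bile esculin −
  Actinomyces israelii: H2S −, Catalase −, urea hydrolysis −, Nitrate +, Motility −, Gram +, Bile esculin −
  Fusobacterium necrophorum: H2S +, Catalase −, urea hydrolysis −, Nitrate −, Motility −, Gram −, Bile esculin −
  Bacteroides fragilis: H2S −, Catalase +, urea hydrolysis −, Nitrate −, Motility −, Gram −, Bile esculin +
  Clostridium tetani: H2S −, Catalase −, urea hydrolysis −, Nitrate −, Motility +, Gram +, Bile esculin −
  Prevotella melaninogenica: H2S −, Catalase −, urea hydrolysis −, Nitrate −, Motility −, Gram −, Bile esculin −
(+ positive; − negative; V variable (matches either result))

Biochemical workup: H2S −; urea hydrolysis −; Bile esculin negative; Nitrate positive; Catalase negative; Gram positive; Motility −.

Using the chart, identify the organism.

Catalase −: excludes Cutibacterium acnes, Bacteroides fragilis — 9 left.
Motility −: excludes Clostridium difficile, Clostridium septicum, Clostridium tetani — 6 left.
Gram +: excludes Fusobacterium nucleatum, Fusobacterium necrophorum, Prevotella melaninogenica — 3 left.
Bile esculin −: all 3 remaining candidates are consistent.
Nitrate +: excludes Peptostreptococcus anaerobius — 2 left.
urea hydrolysis −: all 2 remaining candidates are consistent.
H2S −: excludes Clostridium perfringens — 1 left.

Actinomyces israelii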